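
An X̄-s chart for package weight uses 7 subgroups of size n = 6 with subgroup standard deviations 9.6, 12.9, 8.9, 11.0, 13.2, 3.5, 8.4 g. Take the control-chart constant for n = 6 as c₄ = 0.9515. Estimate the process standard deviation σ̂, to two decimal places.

10.13

s̄ = (9.6 + 12.9 + 8.9 + 11.0 + 13.2 + 3.5 + 8.4) / 7 = 9.6429
σ̂ = s̄ / c₄ = 9.6429 / 0.9515 = 10.1344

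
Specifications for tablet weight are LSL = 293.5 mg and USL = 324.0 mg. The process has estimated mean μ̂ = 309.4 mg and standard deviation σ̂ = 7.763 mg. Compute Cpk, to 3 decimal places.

0.627

Cpu = (USL − μ̂) / (3σ̂) = (324.0 − 309.4) / (3 × 7.763) = 0.6269; Cpl = (μ̂ − LSL) / (3σ̂) = (309.4 − 293.5) / (3 × 7.763) = 0.6827; Cpk = min(Cpu, Cpl) = 0.6269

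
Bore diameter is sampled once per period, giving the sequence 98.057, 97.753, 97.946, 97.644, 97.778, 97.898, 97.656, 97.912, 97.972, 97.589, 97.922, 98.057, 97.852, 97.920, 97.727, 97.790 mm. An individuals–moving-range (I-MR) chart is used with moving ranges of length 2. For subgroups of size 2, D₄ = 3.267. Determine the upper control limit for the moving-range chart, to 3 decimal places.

Moving ranges: 0.304, 0.193, 0.302, 0.134, 0.120, 0.242, 0.256, 0.060, 0.383, 0.333, 0.135, 0.205, 0.068, 0.193, 0.063; M̄R̄ = 2.9910 / 15 = 0.1994
UCL_MR = D₄·M̄R̄ = 3.267 × 0.1994 = 0.6514

0.651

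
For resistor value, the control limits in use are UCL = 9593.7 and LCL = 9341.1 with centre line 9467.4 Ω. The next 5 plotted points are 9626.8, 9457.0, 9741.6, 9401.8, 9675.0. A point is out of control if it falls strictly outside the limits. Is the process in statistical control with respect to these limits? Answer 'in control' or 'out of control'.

out of control

Compare each point to [9341.1, 9593.7]: sample 1 = 9626.8 > UCL; sample 3 = 9741.6 > UCL; sample 5 = 9675.0 > UCL.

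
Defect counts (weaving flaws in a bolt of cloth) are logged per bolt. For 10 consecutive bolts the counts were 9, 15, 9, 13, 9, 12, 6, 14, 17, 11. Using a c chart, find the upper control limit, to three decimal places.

21.673

c̄ = (9 + 15 + 9 + 13 + 9 + 12 + 6 + 14 + 17 + 11) / 10 = 115 / 10 = 11.5000
UCL = c̄ + 3√c̄ = 11.5000 + 3 × √11.5000 = 11.5000 + 3 × 3.3912 = 21.6735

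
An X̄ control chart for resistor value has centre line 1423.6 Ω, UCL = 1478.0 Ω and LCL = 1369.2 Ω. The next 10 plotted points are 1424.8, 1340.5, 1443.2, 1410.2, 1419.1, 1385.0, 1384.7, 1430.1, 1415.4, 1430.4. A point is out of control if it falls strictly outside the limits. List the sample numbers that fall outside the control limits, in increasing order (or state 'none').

Compare each point to [1369.2, 1478.0]: sample 2 = 1340.5 < LCL.

2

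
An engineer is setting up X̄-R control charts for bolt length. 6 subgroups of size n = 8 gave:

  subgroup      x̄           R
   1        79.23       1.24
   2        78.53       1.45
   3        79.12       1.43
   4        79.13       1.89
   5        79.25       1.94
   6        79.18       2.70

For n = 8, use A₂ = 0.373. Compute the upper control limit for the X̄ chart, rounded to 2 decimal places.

X̄̄ = (79.23 + 78.53 + 79.12 + 79.13 + 79.25 + 79.18) / 6 = 474.4400 / 6 = 79.0733
R̄ = (1.24 + 1.45 + 1.43 + 1.89 + 1.94 + 2.70) / 6 = 10.6500 / 6 = 1.7750
UCL = X̄̄ + A₂·R̄ = 79.0733 + 0.373 × 1.7750 = 79.7354

79.74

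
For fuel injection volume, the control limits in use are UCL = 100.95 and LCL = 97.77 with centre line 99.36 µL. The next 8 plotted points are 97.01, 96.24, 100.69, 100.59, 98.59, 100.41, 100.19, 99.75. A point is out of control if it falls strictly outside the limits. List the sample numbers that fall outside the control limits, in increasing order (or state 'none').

Compare each point to [97.77, 100.95]: sample 1 = 97.01 < LCL; sample 2 = 96.24 < LCL.

1, 2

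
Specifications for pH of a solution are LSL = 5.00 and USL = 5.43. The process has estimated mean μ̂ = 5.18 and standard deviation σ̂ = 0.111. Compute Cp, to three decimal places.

Cp = (USL − LSL) / (6σ̂) = (5.43 − 5.00) / (6 × 0.111) = 0.4300 / 0.6660 = 0.6456

0.646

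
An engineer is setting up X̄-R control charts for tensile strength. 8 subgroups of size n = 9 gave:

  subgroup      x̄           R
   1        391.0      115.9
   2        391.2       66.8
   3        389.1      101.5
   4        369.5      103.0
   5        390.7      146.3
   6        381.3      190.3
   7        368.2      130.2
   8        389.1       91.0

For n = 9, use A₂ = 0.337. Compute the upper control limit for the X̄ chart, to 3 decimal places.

423.571

X̄̄ = (391.0 + 391.2 + 389.1 + 369.5 + 390.7 + 381.3 + 368.2 + 389.1) / 8 = 3070.1000 / 8 = 383.7625
R̄ = (115.9 + 66.8 + 101.5 + 103.0 + 146.3 + 190.3 + 130.2 + 91.0) / 8 = 945.0000 / 8 = 118.1250
UCL = X̄̄ + A₂·R̄ = 383.7625 + 0.337 × 118.1250 = 423.5706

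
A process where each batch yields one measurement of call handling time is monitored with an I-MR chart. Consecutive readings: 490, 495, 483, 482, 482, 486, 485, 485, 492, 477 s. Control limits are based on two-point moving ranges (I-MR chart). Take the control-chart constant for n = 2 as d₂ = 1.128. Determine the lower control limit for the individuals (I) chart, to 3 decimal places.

472.402

X̄ = (490 + 495 + 483 + 482 + 482 + 486 + 485 + 485 + 492 + 477) / 10 = 485.7000
Moving ranges: 5, 12, 1, 0, 4, 1, 0, 7, 15; M̄R̄ = 45.0000 / 9 = 5.0000
LCL = X̄ − 3·M̄R̄/d₂ = 485.7000 − 3 × 5.0000 / 1.128 = 472.4021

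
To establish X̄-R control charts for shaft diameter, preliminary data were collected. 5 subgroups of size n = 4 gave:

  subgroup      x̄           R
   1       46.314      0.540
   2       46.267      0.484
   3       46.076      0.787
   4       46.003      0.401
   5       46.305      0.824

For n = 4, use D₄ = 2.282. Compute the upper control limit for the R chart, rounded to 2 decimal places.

R̄ = (0.540 + 0.484 + 0.787 + 0.401 + 0.824) / 5 = 3.0360 / 5 = 0.6072
UCL_R = D₄·R̄ = 2.282 × 0.6072 = 1.3856

1.39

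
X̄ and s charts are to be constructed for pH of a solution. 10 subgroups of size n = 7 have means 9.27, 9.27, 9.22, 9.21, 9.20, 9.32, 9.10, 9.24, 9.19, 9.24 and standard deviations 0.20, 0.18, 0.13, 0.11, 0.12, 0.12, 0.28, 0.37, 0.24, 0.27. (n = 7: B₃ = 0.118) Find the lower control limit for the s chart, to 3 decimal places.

0.024

s̄ = (0.20 + 0.18 + 0.13 + 0.11 + 0.12 + 0.12 + 0.28 + 0.37 + 0.24 + 0.27) / 10 = 0.2020
LCL_s = B₃·s̄ = 0.118 × 0.2020 = 0.0238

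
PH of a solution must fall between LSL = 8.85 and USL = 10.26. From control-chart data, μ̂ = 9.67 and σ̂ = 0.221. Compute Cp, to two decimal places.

1.06

Cp = (USL − LSL) / (6σ̂) = (10.26 − 8.85) / (6 × 0.221) = 1.4100 / 1.3260 = 1.0633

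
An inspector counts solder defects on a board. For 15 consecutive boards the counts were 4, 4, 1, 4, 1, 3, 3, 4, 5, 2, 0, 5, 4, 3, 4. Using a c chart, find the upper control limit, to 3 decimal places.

c̄ = (4 + 4 + 1 + 4 + 1 + 3 + 3 + 4 + 5 + 2 + 0 + 5 + 4 + 3 + 4) / 15 = 47 / 15 = 3.1333
UCL = c̄ + 3√c̄ = 3.1333 + 3 × √3.1333 = 3.1333 + 3 × 1.7701 = 8.4437

8.444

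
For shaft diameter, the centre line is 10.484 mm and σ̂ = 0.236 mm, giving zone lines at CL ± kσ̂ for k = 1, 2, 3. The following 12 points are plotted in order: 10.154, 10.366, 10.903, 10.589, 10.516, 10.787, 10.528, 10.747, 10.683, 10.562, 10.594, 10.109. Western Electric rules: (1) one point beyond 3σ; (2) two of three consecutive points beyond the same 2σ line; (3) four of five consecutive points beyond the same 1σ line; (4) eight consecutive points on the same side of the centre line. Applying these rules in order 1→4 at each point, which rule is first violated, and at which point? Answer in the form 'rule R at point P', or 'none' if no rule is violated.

rule 4 at point 10

Zone of each point (C = within 1σ̂, B = 1σ̂–2σ̂, A = 2σ̂–3σ̂, * = beyond 3σ̂; sign = side of CL): 1:-B, 2:-C, 3:+B, 4:+C, 5:+C, 6:+B, 7:+C, 8:+B, 9:+C, 10:+C, 11:+C, 12:-B
Rule 4 (eight consecutive points on the same side of the centre line) is satisfied at point 10.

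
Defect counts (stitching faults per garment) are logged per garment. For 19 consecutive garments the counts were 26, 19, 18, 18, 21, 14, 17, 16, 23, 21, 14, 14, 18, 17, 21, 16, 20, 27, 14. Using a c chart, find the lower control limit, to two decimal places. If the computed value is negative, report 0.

5.68

c̄ = (26 + 19 + 18 + 18 + 21 + 14 + 17 + 16 + 23 + 21 + 14 + 14 + 18 + 17 + 21 + 16 + 20 + 27 + 14) / 19 = 354 / 19 = 18.6316
LCL = c̄ − 3√c̄ = 18.6316 − 3 × 4.3164 = 5.6823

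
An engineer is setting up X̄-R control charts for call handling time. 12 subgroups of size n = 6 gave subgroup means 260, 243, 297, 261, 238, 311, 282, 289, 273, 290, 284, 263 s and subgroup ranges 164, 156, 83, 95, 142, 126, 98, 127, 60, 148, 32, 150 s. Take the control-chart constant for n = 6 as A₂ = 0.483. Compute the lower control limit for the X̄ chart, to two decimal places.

X̄̄ = (260 + 243 + 297 + 261 + 238 + 311 + 282 + 289 + 273 + 290 + 284 + 263) / 12 = 3291.0000 / 12 = 274.2500
R̄ = (164 + 156 + 83 + 95 + 142 + 126 + 98 + 127 + 60 + 148 + 32 + 150) / 12 = 1381.0000 / 12 = 115.0833
LCL = X̄̄ − A₂·R̄ = 274.2500 − 0.483 × 115.0833 = 218.6647

218.66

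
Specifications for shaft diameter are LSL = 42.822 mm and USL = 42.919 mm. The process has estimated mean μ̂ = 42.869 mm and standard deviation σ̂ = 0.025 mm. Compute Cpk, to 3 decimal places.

Cpu = (USL − μ̂) / (3σ̂) = (42.919 − 42.869) / (3 × 0.025) = 0.6667; Cpl = (μ̂ − LSL) / (3σ̂) = (42.869 − 42.822) / (3 × 0.025) = 0.6267; Cpk = min(Cpu, Cpl) = 0.6267

0.627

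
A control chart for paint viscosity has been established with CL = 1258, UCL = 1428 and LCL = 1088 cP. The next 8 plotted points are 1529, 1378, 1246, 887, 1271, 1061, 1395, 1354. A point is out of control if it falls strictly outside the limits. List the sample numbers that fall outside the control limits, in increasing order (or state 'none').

1, 4, 6

Compare each point to [1088, 1428]: sample 1 = 1529 > UCL; sample 4 = 887 < LCL; sample 6 = 1061 < LCL.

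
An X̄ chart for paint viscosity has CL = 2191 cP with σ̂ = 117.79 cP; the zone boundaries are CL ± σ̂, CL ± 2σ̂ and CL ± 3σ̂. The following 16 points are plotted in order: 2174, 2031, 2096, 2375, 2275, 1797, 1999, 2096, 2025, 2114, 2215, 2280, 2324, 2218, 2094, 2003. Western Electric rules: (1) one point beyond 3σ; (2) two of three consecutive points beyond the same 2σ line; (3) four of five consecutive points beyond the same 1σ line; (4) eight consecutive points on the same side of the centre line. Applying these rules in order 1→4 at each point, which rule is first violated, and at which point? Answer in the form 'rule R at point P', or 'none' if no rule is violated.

rule 1 at point 6

Zone of each point (C = within 1σ̂, B = 1σ̂–2σ̂, A = 2σ̂–3σ̂, * = beyond 3σ̂; sign = side of CL): 1:-C, 2:-B, 3:-C, 4:+B, 5:+C, 6:-*, 7:-B, 8:-C, 9:-B, 10:-C, 11:+C, 12:+C, 13:+B, 14:+C, 15:-C, 16:-B
Rule 1 (one point beyond the 3σ limits) is satisfied at point 6.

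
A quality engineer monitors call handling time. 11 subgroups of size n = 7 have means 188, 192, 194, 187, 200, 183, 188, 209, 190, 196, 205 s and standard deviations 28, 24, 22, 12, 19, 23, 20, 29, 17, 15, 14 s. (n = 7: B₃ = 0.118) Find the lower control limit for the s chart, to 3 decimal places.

2.392

s̄ = (28 + 24 + 22 + 12 + 19 + 23 + 20 + 29 + 17 + 15 + 14) / 11 = 20.2727
LCL_s = B₃·s̄ = 0.118 × 20.2727 = 2.3922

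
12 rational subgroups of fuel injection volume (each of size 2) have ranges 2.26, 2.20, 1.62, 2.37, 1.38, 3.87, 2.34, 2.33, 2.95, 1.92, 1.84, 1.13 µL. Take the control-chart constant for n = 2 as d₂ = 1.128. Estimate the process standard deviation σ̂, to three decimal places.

1.936

R̄ = (2.26 + 2.20 + 1.62 + 2.37 + 1.38 + 3.87 + 2.34 + 2.33 + 2.95 + 1.92 + 1.84 + 1.13) / 12 = 2.1842
σ̂ = R̄ / d₂ = 2.1842 / 1.128 = 1.9363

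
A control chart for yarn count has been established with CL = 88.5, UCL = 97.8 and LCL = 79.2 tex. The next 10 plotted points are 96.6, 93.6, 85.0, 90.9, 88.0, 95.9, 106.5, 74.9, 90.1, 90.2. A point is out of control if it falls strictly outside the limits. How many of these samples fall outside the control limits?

2

Compare each point to [79.2, 97.8]: sample 7 = 106.5 > UCL; sample 8 = 74.9 < LCL.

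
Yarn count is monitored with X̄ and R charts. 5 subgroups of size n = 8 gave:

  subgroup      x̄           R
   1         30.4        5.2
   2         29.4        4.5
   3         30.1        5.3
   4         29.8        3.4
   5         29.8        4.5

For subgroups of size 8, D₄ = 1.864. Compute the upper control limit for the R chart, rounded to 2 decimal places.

8.54

R̄ = (5.2 + 4.5 + 5.3 + 3.4 + 4.5) / 5 = 22.9000 / 5 = 4.5800
UCL_R = D₄·R̄ = 1.864 × 4.5800 = 8.5371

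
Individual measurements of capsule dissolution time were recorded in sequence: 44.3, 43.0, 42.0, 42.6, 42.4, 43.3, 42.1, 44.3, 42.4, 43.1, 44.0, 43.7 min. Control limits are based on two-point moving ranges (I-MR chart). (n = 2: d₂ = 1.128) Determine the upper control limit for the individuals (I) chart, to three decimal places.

45.808

X̄ = (44.3 + 43.0 + 42.0 + 42.6 + 42.4 + 43.3 + 42.1 + 44.3 + 42.4 + 43.1 + 44.0 + 43.7) / 12 = 43.1000
Moving ranges: 1.3, 1.0, 0.6, 0.2, 0.9, 1.2, 2.2, 1.9, 0.7, 0.9, 0.3; M̄R̄ = 11.2000 / 11 = 1.0182
UCL = X̄ + 3·M̄R̄/d₂ = 43.1000 + 3 × 1.0182 / 1.128 = 45.8079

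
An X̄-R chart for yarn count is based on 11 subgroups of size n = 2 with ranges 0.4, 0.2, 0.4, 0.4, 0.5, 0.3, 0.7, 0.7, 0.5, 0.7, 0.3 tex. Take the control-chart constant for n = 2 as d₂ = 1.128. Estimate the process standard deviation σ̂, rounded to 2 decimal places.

R̄ = (0.4 + 0.2 + 0.4 + 0.4 + 0.5 + 0.3 + 0.7 + 0.7 + 0.5 + 0.7 + 0.3) / 11 = 0.4636
σ̂ = R̄ / d₂ = 0.4636 / 1.128 = 0.4110

0.41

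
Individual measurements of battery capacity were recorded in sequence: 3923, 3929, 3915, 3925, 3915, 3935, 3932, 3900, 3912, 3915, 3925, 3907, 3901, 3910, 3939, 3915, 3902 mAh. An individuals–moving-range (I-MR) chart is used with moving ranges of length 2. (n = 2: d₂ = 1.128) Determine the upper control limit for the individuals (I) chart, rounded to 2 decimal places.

3954.05

X̄ = (3923 + 3929 + 3915 + 3925 + 3915 + 3935 + 3932 + 3900 + 3912 + 3915 + 3925 + 3907 + 3901 + 3910 + 3939 + 3915 + 3902) / 17 = 3917.6471
Moving ranges: 6, 14, 10, 10, 20, 3, 32, 12, 3, 10, 18, 6, 9, 29, 24, 13; M̄R̄ = 219.0000 / 16 = 13.6875
UCL = X̄ + 3·M̄R̄/d₂ = 3917.6471 + 3 × 13.6875 / 1.128 = 3954.0500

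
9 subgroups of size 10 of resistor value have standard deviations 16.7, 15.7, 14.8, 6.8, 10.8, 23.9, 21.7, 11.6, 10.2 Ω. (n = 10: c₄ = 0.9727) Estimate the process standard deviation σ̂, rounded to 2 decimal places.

s̄ = (16.7 + 15.7 + 14.8 + 6.8 + 10.8 + 23.9 + 21.7 + 11.6 + 10.2) / 9 = 14.6889
σ̂ = s̄ / c₄ = 14.6889 / 0.9727 = 15.1012

15.10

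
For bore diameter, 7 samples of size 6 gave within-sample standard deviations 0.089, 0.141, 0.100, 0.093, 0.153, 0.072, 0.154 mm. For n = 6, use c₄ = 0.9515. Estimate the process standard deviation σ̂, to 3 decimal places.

s̄ = (0.089 + 0.141 + 0.100 + 0.093 + 0.153 + 0.072 + 0.154) / 7 = 0.1146
σ̂ = s̄ / c₄ = 0.1146 / 0.9515 = 0.1204

0.120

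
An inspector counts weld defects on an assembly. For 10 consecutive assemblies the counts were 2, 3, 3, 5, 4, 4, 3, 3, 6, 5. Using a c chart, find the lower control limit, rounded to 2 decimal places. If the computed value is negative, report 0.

0.00

c̄ = (2 + 3 + 3 + 5 + 4 + 4 + 3 + 3 + 6 + 5) / 10 = 38 / 10 = 3.8000
LCL = c̄ − 3√c̄ = 3.8000 − 3 × 1.9494 = -2.0481 → 0 (cannot be negative)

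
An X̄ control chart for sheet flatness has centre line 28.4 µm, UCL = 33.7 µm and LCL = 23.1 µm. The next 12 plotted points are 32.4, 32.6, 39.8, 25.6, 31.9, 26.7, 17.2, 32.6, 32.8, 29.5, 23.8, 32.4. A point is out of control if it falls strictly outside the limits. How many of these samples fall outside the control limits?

Compare each point to [23.1, 33.7]: sample 3 = 39.8 > UCL; sample 7 = 17.2 < LCL.

2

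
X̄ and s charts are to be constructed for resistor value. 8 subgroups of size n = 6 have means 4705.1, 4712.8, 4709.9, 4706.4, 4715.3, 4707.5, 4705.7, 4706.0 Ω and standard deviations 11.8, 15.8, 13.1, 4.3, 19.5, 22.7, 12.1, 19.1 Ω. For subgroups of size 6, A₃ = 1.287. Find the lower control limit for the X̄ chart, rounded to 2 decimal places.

X̄̄ = (4705.1 + 4712.8 + 4709.9 + 4706.4 + 4715.3 + 4707.5 + 4705.7 + 4706.0) / 8 = 4708.5875
s̄ = (11.8 + 15.8 + 13.1 + 4.3 + 19.5 + 22.7 + 12.1 + 19.1) / 8 = 14.8000
LCL = X̄̄ − A₃·s̄ = 4708.5875 − 1.287 × 14.8000 = 4689.5399

4689.54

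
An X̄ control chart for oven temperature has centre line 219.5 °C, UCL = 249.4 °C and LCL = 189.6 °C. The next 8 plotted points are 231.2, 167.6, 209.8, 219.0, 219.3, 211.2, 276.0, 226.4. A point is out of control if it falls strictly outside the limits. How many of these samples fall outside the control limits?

2

Compare each point to [189.6, 249.4]: sample 2 = 167.6 < LCL; sample 7 = 276.0 > UCL.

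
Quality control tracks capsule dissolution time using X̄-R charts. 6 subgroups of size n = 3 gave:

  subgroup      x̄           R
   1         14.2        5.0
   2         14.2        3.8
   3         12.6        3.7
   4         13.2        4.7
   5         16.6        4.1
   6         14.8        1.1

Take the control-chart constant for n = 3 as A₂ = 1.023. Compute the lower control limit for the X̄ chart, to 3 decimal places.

10.447

X̄̄ = (14.2 + 14.2 + 12.6 + 13.2 + 16.6 + 14.8) / 6 = 85.6000 / 6 = 14.2667
R̄ = (5.0 + 3.8 + 3.7 + 4.7 + 4.1 + 1.1) / 6 = 22.4000 / 6 = 3.7333
LCL = X̄̄ − A₂·R̄ = 14.2667 − 1.023 × 3.7333 = 10.4475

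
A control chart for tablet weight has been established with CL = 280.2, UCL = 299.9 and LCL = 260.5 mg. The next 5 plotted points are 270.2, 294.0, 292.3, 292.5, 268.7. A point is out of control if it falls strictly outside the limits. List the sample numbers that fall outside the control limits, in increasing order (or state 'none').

All 5 points lie within [260.5, 299.9].

none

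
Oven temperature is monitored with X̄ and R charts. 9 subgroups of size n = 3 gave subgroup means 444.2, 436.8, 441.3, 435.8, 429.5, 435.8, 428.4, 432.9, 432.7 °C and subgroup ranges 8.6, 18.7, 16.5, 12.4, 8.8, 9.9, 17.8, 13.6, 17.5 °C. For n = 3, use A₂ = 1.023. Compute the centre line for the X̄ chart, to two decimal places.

435.27

X̄̄ = (444.2 + 436.8 + 441.3 + 435.8 + 429.5 + 435.8 + 428.4 + 432.9 + 432.7) / 9 = 3917.4000 / 9 = 435.2667
CL = X̄̄ = 435.2667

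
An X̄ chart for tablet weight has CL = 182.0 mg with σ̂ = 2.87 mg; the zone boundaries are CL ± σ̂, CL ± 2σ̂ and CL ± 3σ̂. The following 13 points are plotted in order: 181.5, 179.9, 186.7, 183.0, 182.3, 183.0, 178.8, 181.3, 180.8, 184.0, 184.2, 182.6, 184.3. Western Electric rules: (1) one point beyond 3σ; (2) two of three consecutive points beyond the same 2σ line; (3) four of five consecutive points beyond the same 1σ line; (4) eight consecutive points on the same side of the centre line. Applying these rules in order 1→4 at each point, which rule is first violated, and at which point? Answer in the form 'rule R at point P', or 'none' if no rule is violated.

Zone of each point (C = within 1σ̂, B = 1σ̂–2σ̂, A = 2σ̂–3σ̂, * = beyond 3σ̂; sign = side of CL): 1:-C, 2:-C, 3:+B, 4:+C, 5:+C, 6:+C, 7:-B, 8:-C, 9:-C, 10:+C, 11:+C, 12:+C, 13:+C
No rule fires across all 13 points.

none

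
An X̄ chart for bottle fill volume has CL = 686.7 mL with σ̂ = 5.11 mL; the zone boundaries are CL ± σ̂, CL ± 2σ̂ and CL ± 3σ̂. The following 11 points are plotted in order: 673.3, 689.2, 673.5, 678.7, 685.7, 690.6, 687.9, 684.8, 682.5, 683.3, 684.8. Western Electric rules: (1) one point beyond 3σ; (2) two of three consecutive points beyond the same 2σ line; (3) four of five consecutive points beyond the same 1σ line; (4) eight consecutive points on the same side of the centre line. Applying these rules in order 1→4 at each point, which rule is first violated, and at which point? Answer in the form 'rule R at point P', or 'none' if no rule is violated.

rule 2 at point 3

Zone of each point (C = within 1σ̂, B = 1σ̂–2σ̂, A = 2σ̂–3σ̂, * = beyond 3σ̂; sign = side of CL): 1:-A, 2:+C, 3:-A, 4:-B, 5:-C, 6:+C, 7:+C, 8:-C, 9:-C, 10:-C, 11:-C
Rule 2 (two of three consecutive points beyond the same 2σ limit) is satisfied at point 3.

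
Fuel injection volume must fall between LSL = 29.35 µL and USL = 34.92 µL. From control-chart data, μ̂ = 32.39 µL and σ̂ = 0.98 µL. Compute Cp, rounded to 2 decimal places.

Cp = (USL − LSL) / (6σ̂) = (34.92 − 29.35) / (6 × 0.98) = 5.5700 / 5.8800 = 0.9473

0.95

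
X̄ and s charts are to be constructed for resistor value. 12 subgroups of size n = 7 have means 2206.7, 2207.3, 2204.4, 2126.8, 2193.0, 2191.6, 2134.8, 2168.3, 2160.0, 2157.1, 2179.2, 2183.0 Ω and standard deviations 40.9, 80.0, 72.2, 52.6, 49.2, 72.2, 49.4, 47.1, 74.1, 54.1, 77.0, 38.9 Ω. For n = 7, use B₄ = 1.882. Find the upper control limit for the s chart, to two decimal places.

s̄ = (40.9 + 80.0 + 72.2 + 52.6 + 49.2 + 72.2 + 49.4 + 47.1 + 74.1 + 54.1 + 77.0 + 38.9) / 12 = 58.9750
UCL_s = B₄·s̄ = 1.882 × 58.9750 = 110.9909

110.99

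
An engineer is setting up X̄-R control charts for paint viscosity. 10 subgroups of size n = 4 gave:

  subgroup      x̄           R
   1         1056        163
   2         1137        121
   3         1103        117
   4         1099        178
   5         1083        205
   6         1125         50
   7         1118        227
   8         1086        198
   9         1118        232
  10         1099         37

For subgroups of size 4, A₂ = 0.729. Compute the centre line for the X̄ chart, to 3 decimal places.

X̄̄ = (1056 + 1137 + 1103 + 1099 + 1083 + 1125 + 1118 + 1086 + 1118 + 1099) / 10 = 11024.0000 / 10 = 1102.4000
CL = X̄̄ = 1102.4000

1102.400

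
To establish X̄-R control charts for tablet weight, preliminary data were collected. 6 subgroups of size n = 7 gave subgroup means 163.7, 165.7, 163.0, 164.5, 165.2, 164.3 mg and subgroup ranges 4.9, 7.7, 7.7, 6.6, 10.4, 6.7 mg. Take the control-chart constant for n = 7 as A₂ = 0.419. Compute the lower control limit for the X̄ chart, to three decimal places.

161.327

X̄̄ = (163.7 + 165.7 + 163.0 + 164.5 + 165.2 + 164.3) / 6 = 986.4000 / 6 = 164.4000
R̄ = (4.9 + 7.7 + 7.7 + 6.6 + 10.4 + 6.7) / 6 = 44.0000 / 6 = 7.3333
LCL = X̄̄ − A₂·R̄ = 164.4000 − 0.419 × 7.3333 = 161.3273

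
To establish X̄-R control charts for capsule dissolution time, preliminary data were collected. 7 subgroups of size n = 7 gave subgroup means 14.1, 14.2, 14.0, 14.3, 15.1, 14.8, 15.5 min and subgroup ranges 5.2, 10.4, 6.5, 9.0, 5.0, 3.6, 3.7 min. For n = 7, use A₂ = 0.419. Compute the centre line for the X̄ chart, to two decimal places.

X̄̄ = (14.1 + 14.2 + 14.0 + 14.3 + 15.1 + 14.8 + 15.5) / 7 = 102.0000 / 7 = 14.5714
CL = X̄̄ = 14.5714

14.57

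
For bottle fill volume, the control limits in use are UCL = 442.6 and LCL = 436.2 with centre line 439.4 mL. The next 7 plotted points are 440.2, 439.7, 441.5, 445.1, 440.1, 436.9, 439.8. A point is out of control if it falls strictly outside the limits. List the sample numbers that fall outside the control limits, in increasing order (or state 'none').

4

Compare each point to [436.2, 442.6]: sample 4 = 445.1 > UCL.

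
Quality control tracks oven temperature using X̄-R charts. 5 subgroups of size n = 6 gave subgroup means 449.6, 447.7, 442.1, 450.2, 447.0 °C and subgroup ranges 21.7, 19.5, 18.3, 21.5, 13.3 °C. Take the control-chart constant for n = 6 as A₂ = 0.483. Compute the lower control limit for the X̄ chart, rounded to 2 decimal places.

X̄̄ = (449.6 + 447.7 + 442.1 + 450.2 + 447.0) / 5 = 2236.6000 / 5 = 447.3200
R̄ = (21.7 + 19.5 + 18.3 + 21.5 + 13.3) / 5 = 94.3000 / 5 = 18.8600
LCL = X̄̄ − A₂·R̄ = 447.3200 − 0.483 × 18.8600 = 438.2106

438.21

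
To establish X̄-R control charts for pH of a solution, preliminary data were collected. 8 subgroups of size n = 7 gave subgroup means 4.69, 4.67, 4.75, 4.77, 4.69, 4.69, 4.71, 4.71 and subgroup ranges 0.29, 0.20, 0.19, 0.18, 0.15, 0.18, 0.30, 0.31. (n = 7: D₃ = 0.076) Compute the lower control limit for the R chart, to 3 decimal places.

R̄ = (0.29 + 0.20 + 0.19 + 0.18 + 0.15 + 0.18 + 0.30 + 0.31) / 8 = 1.8000 / 8 = 0.2250
LCL_R = D₃·R̄ = 0.076 × 0.2250 = 0.0171

0.017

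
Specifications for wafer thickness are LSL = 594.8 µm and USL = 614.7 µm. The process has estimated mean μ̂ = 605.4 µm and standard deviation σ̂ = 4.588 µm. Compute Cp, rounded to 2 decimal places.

Cp = (USL − LSL) / (6σ̂) = (614.7 − 594.8) / (6 × 4.588) = 19.9000 / 27.5280 = 0.7229

0.72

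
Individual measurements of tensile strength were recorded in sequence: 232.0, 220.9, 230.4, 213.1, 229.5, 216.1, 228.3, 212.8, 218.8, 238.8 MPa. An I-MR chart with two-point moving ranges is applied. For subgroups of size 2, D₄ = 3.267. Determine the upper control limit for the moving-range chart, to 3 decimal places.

Moving ranges: 11.1, 9.5, 17.3, 16.4, 13.4, 12.2, 15.5, 6.0, 20.0; M̄R̄ = 121.4000 / 9 = 13.4889
UCL_MR = D₄·M̄R̄ = 3.267 × 13.4889 = 44.0682

44.068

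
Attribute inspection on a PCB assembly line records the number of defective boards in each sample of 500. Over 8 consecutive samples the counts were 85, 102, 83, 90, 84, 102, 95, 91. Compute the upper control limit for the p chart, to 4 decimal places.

p̄ = Σdᵢ / (k·n) = 732 / (8 × 500) = 0.18300
UCL = p̄ + 3·√(p̄(1−p̄)/n) = 0.18300 + 3 × √(0.18300×0.81700/500) = 0.18300 + 3 × 0.01729 = 0.23488

0.2349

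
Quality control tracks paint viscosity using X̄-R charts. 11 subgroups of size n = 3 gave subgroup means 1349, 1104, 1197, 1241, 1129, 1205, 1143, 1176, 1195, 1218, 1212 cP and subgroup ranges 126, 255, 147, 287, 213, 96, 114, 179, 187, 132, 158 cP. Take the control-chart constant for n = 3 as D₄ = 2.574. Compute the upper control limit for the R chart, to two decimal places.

443.20

R̄ = (126 + 255 + 147 + 287 + 213 + 96 + 114 + 179 + 187 + 132 + 158) / 11 = 1894.0000 / 11 = 172.1818
UCL_R = D₄·R̄ = 2.574 × 172.1818 = 443.1960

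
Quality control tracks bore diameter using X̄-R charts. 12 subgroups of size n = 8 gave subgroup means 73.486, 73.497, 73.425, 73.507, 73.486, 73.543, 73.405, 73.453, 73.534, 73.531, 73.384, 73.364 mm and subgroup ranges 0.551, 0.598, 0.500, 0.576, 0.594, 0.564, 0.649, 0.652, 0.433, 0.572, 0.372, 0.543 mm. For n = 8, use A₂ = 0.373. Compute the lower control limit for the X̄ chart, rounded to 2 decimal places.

73.26

X̄̄ = (73.486 + 73.497 + 73.425 + 73.507 + 73.486 + 73.543 + 73.405 + 73.453 + 73.534 + 73.531 + 73.384 + 73.364) / 12 = 881.6150 / 12 = 73.4679
R̄ = (0.551 + 0.598 + 0.500 + 0.576 + 0.594 + 0.564 + 0.649 + 0.652 + 0.433 + 0.572 + 0.372 + 0.543) / 12 = 6.6040 / 12 = 0.5503
LCL = X̄̄ − A₂·R̄ = 73.4679 − 0.373 × 0.5503 = 73.2626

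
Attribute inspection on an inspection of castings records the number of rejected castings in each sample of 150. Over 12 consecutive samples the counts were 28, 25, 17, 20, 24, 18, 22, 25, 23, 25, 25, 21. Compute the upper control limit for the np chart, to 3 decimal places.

p̄ = Σdᵢ / (k·n) = 273 / (12 × 150) = 0.15167
UCL = np̄ + 3·√(np̄(1−p̄)) = 22.7500 + 3 × √(22.7500×0.84833) = 22.7500 + 3 × 4.3931 = 35.9294

35.929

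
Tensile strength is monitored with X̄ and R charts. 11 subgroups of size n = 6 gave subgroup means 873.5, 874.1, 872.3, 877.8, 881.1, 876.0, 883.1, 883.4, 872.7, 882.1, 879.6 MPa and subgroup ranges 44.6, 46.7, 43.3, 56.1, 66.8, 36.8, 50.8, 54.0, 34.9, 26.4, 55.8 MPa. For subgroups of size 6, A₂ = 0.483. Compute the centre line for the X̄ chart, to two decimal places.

877.79

X̄̄ = (873.5 + 874.1 + 872.3 + 877.8 + 881.1 + 876.0 + 883.1 + 883.4 + 872.7 + 882.1 + 879.6) / 11 = 9655.7000 / 11 = 877.7909
CL = X̄̄ = 877.7909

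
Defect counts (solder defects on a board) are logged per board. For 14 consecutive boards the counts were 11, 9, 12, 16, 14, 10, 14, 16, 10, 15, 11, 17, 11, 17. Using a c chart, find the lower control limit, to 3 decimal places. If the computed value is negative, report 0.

c̄ = (11 + 9 + 12 + 16 + 14 + 10 + 14 + 16 + 10 + 15 + 11 + 17 + 11 + 17) / 14 = 183 / 14 = 13.0714
LCL = c̄ − 3√c̄ = 13.0714 − 3 × 3.6154 = 2.2251

2.225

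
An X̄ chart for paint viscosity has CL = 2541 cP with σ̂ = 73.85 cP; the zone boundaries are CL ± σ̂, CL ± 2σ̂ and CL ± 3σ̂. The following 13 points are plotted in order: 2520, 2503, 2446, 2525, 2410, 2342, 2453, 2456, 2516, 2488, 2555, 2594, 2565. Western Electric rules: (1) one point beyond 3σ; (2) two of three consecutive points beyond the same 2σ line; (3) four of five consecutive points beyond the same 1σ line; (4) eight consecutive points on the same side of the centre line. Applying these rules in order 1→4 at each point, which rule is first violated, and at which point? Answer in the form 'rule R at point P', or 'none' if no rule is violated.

Zone of each point (C = within 1σ̂, B = 1σ̂–2σ̂, A = 2σ̂–3σ̂, * = beyond 3σ̂; sign = side of CL): 1:-C, 2:-C, 3:-B, 4:-C, 5:-B, 6:-A, 7:-B, 8:-B, 9:-C, 10:-C, 11:+C, 12:+C, 13:+C
Rule 3 (four of five consecutive points beyond the same 1σ limit) is satisfied at point 7.

rule 3 at point 7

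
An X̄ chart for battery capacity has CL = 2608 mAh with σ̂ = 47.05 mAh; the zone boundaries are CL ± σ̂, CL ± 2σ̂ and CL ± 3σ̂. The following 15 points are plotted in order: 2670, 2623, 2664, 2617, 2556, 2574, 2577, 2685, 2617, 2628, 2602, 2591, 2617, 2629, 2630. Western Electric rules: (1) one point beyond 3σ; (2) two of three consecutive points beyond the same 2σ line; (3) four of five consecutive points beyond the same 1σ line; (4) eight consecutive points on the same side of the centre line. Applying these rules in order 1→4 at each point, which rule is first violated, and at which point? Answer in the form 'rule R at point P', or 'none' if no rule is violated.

none

Zone of each point (C = within 1σ̂, B = 1σ̂–2σ̂, A = 2σ̂–3σ̂, * = beyond 3σ̂; sign = side of CL): 1:+B, 2:+C, 3:+B, 4:+C, 5:-B, 6:-C, 7:-C, 8:+B, 9:+C, 10:+C, 11:-C, 12:-C, 13:+C, 14:+C, 15:+C
No rule fires across all 15 points.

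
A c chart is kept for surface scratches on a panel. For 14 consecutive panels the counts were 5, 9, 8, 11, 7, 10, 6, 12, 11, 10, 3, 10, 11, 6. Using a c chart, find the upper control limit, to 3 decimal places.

17.246

c̄ = (5 + 9 + 8 + 11 + 7 + 10 + 6 + 12 + 11 + 10 + 3 + 10 + 11 + 6) / 14 = 119 / 14 = 8.5000
UCL = c̄ + 3√c̄ = 8.5000 + 3 × √8.5000 = 8.5000 + 3 × 2.9155 = 17.2464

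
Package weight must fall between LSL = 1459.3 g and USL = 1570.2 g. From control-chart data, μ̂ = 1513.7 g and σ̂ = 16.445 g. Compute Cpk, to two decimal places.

1.10

Cpu = (USL − μ̂) / (3σ̂) = (1570.2 − 1513.7) / (3 × 16.445) = 1.1452; Cpl = (μ̂ − LSL) / (3σ̂) = (1513.7 − 1459.3) / (3 × 16.445) = 1.1027; Cpk = min(Cpu, Cpl) = 1.1027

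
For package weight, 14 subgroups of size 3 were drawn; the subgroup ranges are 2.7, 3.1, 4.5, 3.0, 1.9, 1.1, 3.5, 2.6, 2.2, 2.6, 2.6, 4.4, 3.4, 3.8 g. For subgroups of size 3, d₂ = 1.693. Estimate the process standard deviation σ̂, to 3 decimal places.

R̄ = (2.7 + 3.1 + 4.5 + 3.0 + 1.9 + 1.1 + 3.5 + 2.6 + 2.2 + 2.6 + 2.6 + 4.4 + 3.4 + 3.8) / 14 = 2.9571
σ̂ = R̄ / d₂ = 2.9571 / 1.693 = 1.7467

1.747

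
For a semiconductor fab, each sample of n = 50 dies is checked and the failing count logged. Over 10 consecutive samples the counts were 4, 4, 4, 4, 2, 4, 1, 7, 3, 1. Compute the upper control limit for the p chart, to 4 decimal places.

0.1748

p̄ = Σdᵢ / (k·n) = 34 / (10 × 50) = 0.06800
UCL = p̄ + 3·√(p̄(1−p̄)/n) = 0.06800 + 3 × √(0.06800×0.93200/50) = 0.06800 + 3 × 0.03560 = 0.17481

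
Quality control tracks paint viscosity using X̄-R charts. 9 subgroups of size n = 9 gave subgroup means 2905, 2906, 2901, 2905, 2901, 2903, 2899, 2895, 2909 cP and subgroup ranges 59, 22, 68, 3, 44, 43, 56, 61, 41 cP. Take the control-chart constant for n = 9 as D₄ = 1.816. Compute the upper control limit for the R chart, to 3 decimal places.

80.106

R̄ = (59 + 22 + 68 + 3 + 44 + 43 + 56 + 61 + 41) / 9 = 397.0000 / 9 = 44.1111
UCL_R = D₄·R̄ = 1.816 × 44.1111 = 80.1058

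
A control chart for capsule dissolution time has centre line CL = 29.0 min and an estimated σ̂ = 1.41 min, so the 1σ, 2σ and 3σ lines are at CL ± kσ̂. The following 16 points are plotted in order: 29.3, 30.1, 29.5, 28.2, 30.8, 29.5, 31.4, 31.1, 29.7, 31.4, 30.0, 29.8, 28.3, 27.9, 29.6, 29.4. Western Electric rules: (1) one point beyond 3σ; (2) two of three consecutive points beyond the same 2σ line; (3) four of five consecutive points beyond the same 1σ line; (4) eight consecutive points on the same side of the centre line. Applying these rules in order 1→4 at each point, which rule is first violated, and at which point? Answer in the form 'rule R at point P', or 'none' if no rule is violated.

rule 4 at point 12

Zone of each point (C = within 1σ̂, B = 1σ̂–2σ̂, A = 2σ̂–3σ̂, * = beyond 3σ̂; sign = side of CL): 1:+C, 2:+C, 3:+C, 4:-C, 5:+B, 6:+C, 7:+B, 8:+B, 9:+C, 10:+B, 11:+C, 12:+C, 13:-C, 14:-C, 15:+C, 16:+C
Rule 4 (eight consecutive points on the same side of the centre line) is satisfied at point 12.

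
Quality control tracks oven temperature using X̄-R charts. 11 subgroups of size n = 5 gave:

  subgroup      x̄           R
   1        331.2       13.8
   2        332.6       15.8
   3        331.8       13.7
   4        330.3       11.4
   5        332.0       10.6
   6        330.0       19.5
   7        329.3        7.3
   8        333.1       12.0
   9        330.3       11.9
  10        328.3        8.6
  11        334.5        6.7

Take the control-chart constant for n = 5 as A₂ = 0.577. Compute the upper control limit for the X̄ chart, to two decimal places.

338.11

X̄̄ = (331.2 + 332.6 + 331.8 + 330.3 + 332.0 + 330.0 + 329.3 + 333.1 + 330.3 + 328.3 + 334.5) / 11 = 3643.4000 / 11 = 331.2182
R̄ = (13.8 + 15.8 + 13.7 + 11.4 + 10.6 + 19.5 + 7.3 + 12.0 + 11.9 + 8.6 + 6.7) / 11 = 131.3000 / 11 = 11.9364
UCL = X̄̄ + A₂·R̄ = 331.2182 + 0.577 × 11.9364 = 338.1055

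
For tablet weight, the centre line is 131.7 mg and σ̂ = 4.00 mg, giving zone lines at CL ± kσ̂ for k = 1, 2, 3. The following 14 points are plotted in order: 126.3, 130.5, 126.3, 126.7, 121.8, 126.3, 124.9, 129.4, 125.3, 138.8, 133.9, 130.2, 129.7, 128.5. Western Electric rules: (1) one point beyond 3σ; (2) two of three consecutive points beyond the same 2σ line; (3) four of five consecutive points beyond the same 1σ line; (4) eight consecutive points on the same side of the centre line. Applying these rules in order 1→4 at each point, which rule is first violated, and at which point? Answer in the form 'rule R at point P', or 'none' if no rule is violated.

Zone of each point (C = within 1σ̂, B = 1σ̂–2σ̂, A = 2σ̂–3σ̂, * = beyond 3σ̂; sign = side of CL): 1:-B, 2:-C, 3:-B, 4:-B, 5:-A, 6:-B, 7:-B, 8:-C, 9:-B, 10:+B, 11:+C, 12:-C, 13:-C, 14:-C
Rule 3 (four of five consecutive points beyond the same 1σ limit) is satisfied at point 5.

rule 3 at point 5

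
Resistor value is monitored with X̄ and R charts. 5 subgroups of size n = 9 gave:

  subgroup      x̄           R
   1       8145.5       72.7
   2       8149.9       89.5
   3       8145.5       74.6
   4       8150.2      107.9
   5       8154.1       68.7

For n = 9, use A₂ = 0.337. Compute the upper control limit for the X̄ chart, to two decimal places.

X̄̄ = (8145.5 + 8149.9 + 8145.5 + 8150.2 + 8154.1) / 5 = 40745.2000 / 5 = 8149.0400
R̄ = (72.7 + 89.5 + 74.6 + 107.9 + 68.7) / 5 = 413.4000 / 5 = 82.6800
UCL = X̄̄ + A₂·R̄ = 8149.0400 + 0.337 × 82.6800 = 8176.9032

8176.90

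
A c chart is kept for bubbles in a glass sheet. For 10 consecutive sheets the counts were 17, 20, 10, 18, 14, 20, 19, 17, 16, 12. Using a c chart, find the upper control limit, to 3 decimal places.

c̄ = (17 + 20 + 10 + 18 + 14 + 20 + 19 + 17 + 16 + 12) / 10 = 163 / 10 = 16.3000
UCL = c̄ + 3√c̄ = 16.3000 + 3 × √16.3000 = 16.3000 + 3 × 4.0373 = 28.4120

28.412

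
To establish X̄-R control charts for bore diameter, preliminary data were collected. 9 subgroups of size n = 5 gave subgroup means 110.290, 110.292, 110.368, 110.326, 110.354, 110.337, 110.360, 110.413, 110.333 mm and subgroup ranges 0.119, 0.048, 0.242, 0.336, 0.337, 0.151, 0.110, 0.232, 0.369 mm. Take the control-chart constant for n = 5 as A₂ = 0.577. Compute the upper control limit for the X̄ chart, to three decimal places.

110.466

X̄̄ = (110.290 + 110.292 + 110.368 + 110.326 + 110.354 + 110.337 + 110.360 + 110.413 + 110.333) / 9 = 993.0730 / 9 = 110.3414
R̄ = (0.119 + 0.048 + 0.242 + 0.336 + 0.337 + 0.151 + 0.110 + 0.232 + 0.369) / 9 = 1.9440 / 9 = 0.2160
UCL = X̄̄ + A₂·R̄ = 110.3414 + 0.577 × 0.2160 = 110.4661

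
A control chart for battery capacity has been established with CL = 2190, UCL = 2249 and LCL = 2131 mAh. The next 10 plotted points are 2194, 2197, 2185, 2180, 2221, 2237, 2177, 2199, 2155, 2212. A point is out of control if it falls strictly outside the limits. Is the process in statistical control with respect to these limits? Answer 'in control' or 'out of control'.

All 10 points lie within [2131, 2249].

in control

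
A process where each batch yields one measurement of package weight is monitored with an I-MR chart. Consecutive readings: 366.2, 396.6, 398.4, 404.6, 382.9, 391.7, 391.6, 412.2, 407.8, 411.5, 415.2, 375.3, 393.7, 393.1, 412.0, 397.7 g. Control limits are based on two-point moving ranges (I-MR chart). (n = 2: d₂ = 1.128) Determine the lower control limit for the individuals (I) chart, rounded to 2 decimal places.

X̄ = (366.2 + 396.6 + 398.4 + 404.6 + 382.9 + 391.7 + 391.6 + 412.2 + 407.8 + 411.5 + 415.2 + 375.3 + 393.7 + 393.1 + 412.0 + 397.7) / 16 = 396.9062
Moving ranges: 30.4, 1.8, 6.2, 21.7, 8.8, 0.1, 20.6, 4.4, 3.7, 3.7, 39.9, 18.4, 0.6, 18.9, 14.3; M̄R̄ = 193.5000 / 15 = 12.9000
LCL = X̄ − 3·M̄R̄/d₂ = 396.9062 − 3 × 12.9000 / 1.128 = 362.5977

362.60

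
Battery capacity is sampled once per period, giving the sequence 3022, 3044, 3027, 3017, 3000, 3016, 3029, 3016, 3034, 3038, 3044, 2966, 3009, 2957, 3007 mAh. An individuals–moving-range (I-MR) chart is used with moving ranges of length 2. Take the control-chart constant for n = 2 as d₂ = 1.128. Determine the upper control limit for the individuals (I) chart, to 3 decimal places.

3083.266

X̄ = (3022 + 3044 + 3027 + 3017 + 3000 + 3016 + 3029 + 3016 + 3034 + 3038 + 3044 + 2966 + 3009 + 2957 + 3007) / 15 = 3015.0667
Moving ranges: 22, 17, 10, 17, 16, 13, 13, 18, 4, 6, 78, 43, 52, 50; M̄R̄ = 359.0000 / 14 = 25.6429
UCL = X̄ + 3·M̄R̄/d₂ = 3015.0667 + 3 × 25.6429 / 1.128 = 3083.2658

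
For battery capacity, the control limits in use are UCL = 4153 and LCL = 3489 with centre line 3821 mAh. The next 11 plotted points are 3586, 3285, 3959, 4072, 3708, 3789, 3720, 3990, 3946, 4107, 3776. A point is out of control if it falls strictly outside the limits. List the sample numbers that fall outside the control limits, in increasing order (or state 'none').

Compare each point to [3489, 4153]: sample 2 = 3285 < LCL.

2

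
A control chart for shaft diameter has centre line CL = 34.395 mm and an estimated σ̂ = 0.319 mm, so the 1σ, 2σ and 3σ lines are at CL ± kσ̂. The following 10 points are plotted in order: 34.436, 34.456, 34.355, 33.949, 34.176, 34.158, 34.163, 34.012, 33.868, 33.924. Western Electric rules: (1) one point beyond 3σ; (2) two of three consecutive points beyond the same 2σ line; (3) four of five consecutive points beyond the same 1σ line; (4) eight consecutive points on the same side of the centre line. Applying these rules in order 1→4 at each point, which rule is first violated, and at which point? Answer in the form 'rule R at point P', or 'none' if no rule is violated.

rule 4 at point 10

Zone of each point (C = within 1σ̂, B = 1σ̂–2σ̂, A = 2σ̂–3σ̂, * = beyond 3σ̂; sign = side of CL): 1:+C, 2:+C, 3:-C, 4:-B, 5:-C, 6:-C, 7:-C, 8:-B, 9:-B, 10:-B
Rule 4 (eight consecutive points on the same side of the centre line) is satisfied at point 10.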